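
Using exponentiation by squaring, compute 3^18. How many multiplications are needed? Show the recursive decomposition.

Computing 3^18 by squaring (build up from 3^1; each line after the first costs one multiplication):

3^1 = 3
3^2 = (3^1)^2 = 3^2 = 9
3^4 = (3^2)^2 = 9^2 = 81
3^8 = (3^4)^2 = 81^2 = 6561
3^9 = 3 * 3^8 = 3 * 6561 = 19683
3^18 = (3^9)^2 = 19683^2 = 387420489

Result: 387420489
Multiplications needed: 5 (5 lines after 3^1)

3^18 = 387420489. Using exponentiation by squaring, this requires 5 multiplications. The key idea: if the exponent is even, square the half-power; if odd, multiply by the base once.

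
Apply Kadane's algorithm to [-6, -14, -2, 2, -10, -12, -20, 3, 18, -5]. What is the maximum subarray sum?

Using Kadane's algorithm on [-6, -14, -2, 2, -10, -12, -20, 3, 18, -5]:

Scanning through the array:
Position 1 (value -14): max_ending_here = -14, max_so_far = -6
Position 2 (value -2): max_ending_here = -2, max_so_far = -2
Position 3 (value 2): max_ending_here = 2, max_so_far = 2
Position 4 (value -10): max_ending_here = -8, max_so_far = 2
Position 5 (value -12): max_ending_here = -12, max_so_far = 2
Position 6 (value -20): max_ending_here = -20, max_so_far = 2
Position 7 (value 3): max_ending_here = 3, max_so_far = 3
Position 8 (value 18): max_ending_here = 21, max_so_far = 21
Position 9 (value -5): max_ending_here = 16, max_so_far = 21

Maximum subarray: [3, 18]
Maximum sum: 21

The maximum subarray is [3, 18] with sum 21. This subarray runs from index 7 to index 8.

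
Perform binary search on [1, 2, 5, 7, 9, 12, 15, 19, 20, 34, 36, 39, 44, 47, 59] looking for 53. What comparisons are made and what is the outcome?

Binary search for 53 in [1, 2, 5, 7, 9, 12, 15, 19, 20, 34, 36, 39, 44, 47, 59]:

lo=0, hi=14, mid=7, arr[mid]=19 -> 19 < 53, search right half
lo=8, hi=14, mid=11, arr[mid]=39 -> 39 < 53, search right half
lo=12, hi=14, mid=13, arr[mid]=47 -> 47 < 53, search right half
lo=14, hi=14, mid=14, arr[mid]=59 -> 59 > 53, search left half
lo=14 > hi=13, target 53 not found

Binary search determines that 53 is not in the array after 4 comparisons. The search space was exhausted without finding the target.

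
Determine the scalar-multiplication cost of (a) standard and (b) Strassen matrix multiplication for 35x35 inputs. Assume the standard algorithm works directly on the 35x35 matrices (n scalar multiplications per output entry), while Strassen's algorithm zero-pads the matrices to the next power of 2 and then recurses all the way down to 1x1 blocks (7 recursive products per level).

Matrix multiplication for 35x35 matrices:

Strassen's algorithm requires power-of-2 dimensions. Pad 35x35 to 64x64 (next power of 2).

Standard algorithm: 35^3 = 42875 multiplications
Strassen's algorithm: 7^(log2(64)) = 7^6 = 117649 multiplications
Difference: 42875 - 117649 = -74774 (Strassen uses MORE here due to padding overhead — for small or just-over-power-of-2 n, padding can outweigh the per-level savings)

Standard: 42875 multiplications (35^3). Strassen: 117649 multiplications (7^6, after padding to 64x64). Strassen reduces 8 recursive multiplications to 7 at each level.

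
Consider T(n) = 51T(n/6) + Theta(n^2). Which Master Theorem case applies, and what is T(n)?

Master Theorem for T(n) = 51T(n/6) + O(n^2):

a = 51, b = 6, c = 2
log_b(a) = log_6(51) = 2.1944

Case 1: c = 2 < log_6(51) = 2.1944
T(n) = O(n^(log_6 51))

For T(n) = 51T(n/6) + O(n^2): log_6(51) = 2.1944. This is Case 1 of the Master Theorem (c < log_b(a), work dominated by leaves), giving O(n^(log_6 51)).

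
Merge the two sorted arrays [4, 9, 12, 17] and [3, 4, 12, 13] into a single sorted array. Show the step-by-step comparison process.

Merging process:

Compare 4 vs 3: take 3 from right. Merged: [3]
Compare 4 vs 4: take 4 from left. Merged: [3, 4]
Compare 9 vs 4: take 4 from right. Merged: [3, 4, 4]
Compare 9 vs 12: take 9 from left. Merged: [3, 4, 4, 9]
Compare 12 vs 12: take 12 from left. Merged: [3, 4, 4, 9, 12]
Compare 17 vs 12: take 12 from right. Merged: [3, 4, 4, 9, 12, 12]
Compare 17 vs 13: take 13 from right. Merged: [3, 4, 4, 9, 12, 12, 13]
Append remaining from left: [17]. Merged: [3, 4, 4, 9, 12, 12, 13, 17]

Final merged array: [3, 4, 4, 9, 12, 12, 13, 17]
Total comparisons: 7

The merged array is [3, 4, 4, 9, 12, 12, 13, 17], requiring 7 comparisons. The merge step runs in O(n) time where n is the total number of elements.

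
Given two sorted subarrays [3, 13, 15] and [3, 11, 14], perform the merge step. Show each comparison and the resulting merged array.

Merging process:

Compare 3 vs 3: take 3 from left. Merged: [3]
Compare 13 vs 3: take 3 from right. Merged: [3, 3]
Compare 13 vs 11: take 11 from right. Merged: [3, 3, 11]
Compare 13 vs 14: take 13 from left. Merged: [3, 3, 11, 13]
Compare 15 vs 14: take 14 from right. Merged: [3, 3, 11, 13, 14]
Append remaining from left: [15]. Merged: [3, 3, 11, 13, 14, 15]

Final merged array: [3, 3, 11, 13, 14, 15]
Total comparisons: 5

The merged array is [3, 3, 11, 13, 14, 15], requiring 5 comparisons. The merge step runs in O(n) time where n is the total number of elements.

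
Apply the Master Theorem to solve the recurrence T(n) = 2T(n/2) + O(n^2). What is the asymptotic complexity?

Master Theorem for T(n) = 2T(n/2) + O(n^2):

a = 2, b = 2, c = 2
log_b(a) = log_2(2) = 1.0000

Case 3: c = 2 > log_2(2) = 1.0000
T(n) = O(n^2) = O(n^2)

For T(n) = 2T(n/2) + O(n^2): log_2(2) = 1.0000. This is Case 3 of the Master Theorem (c > log_b(a), work dominated by root), giving O(n^2).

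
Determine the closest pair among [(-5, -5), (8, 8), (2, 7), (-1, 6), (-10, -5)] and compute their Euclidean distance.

Computing all pairwise distances among 5 points:

d((-5, -5), (8, 8)) = 18.3848
d((-5, -5), (2, 7)) = 13.8924
d((-5, -5), (-1, 6)) = 11.7047
d((-5, -5), (-10, -5)) = 5.0
d((8, 8), (2, 7)) = 6.0828
d((8, 8), (-1, 6)) = 9.2195
d((8, 8), (-10, -5)) = 22.2036
d((2, 7), (-1, 6)) = 3.1623 <-- minimum
d((2, 7), (-10, -5)) = 16.9706
d((-1, 6), (-10, -5)) = 14.2127

Closest pair: (2, 7) and (-1, 6) with distance 3.1623

The closest pair is (2, 7) and (-1, 6) with Euclidean distance 3.1623. For 5 points, brute-force pairwise comparison is shown above. For large n, the divide-and-conquer algorithm (sort by x, recurse on halves, check the dividing strip) achieves O(n log n).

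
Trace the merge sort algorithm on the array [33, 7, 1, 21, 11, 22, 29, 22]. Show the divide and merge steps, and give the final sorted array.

Merge sort trace:

Split: [33, 7, 1, 21, 11, 22, 29, 22] -> [33, 7, 1, 21] and [11, 22, 29, 22]
  Split: [33, 7, 1, 21] -> [33, 7] and [1, 21]
    Split: [33, 7] -> [33] and [7]
    Merge: [33] + [7] -> [7, 33]
    Split: [1, 21] -> [1] and [21]
    Merge: [1] + [21] -> [1, 21]
  Merge: [7, 33] + [1, 21] -> [1, 7, 21, 33]
  Split: [11, 22, 29, 22] -> [11, 22] and [29, 22]
    Split: [11, 22] -> [11] and [22]
    Merge: [11] + [22] -> [11, 22]
    Split: [29, 22] -> [29] and [22]
    Merge: [29] + [22] -> [22, 29]
  Merge: [11, 22] + [22, 29] -> [11, 22, 22, 29]
Merge: [1, 7, 21, 33] + [11, 22, 22, 29] -> [1, 7, 11, 21, 22, 22, 29, 33]

Final sorted array: [1, 7, 11, 21, 22, 22, 29, 33]

The merge sort proceeds by recursively splitting the array and merging sorted halves.
After all merges, the sorted array is [1, 7, 11, 21, 22, 22, 29, 33].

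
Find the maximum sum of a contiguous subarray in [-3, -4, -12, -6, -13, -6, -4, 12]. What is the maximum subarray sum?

Using Kadane's algorithm on [-3, -4, -12, -6, -13, -6, -4, 12]:

Scanning through the array:
Position 1 (value -4): max_ending_here = -4, max_so_far = -3
Position 2 (value -12): max_ending_here = -12, max_so_far = -3
Position 3 (value -6): max_ending_here = -6, max_so_far = -3
Position 4 (value -13): max_ending_here = -13, max_so_far = -3
Position 5 (value -6): max_ending_here = -6, max_so_far = -3
Position 6 (value -4): max_ending_here = -4, max_so_far = -3
Position 7 (value 12): max_ending_here = 12, max_so_far = 12

Maximum subarray: [12]
Maximum sum: 12

The maximum subarray is [12] with sum 12. This subarray runs from index 7 to index 7.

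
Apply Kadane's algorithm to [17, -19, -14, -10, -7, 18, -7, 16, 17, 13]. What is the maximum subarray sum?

Using Kadane's algorithm on [17, -19, -14, -10, -7, 18, -7, 16, 17, 13]:

Scanning through the array:
Position 1 (value -19): max_ending_here = -2, max_so_far = 17
Position 2 (value -14): max_ending_here = -14, max_so_far = 17
Position 3 (value -10): max_ending_here = -10, max_so_far = 17
Position 4 (value -7): max_ending_here = -7, max_so_far = 17
Position 5 (value 18): max_ending_here = 18, max_so_far = 18
Position 6 (value -7): max_ending_here = 11, max_so_far = 18
Position 7 (value 16): max_ending_here = 27, max_so_far = 27
Position 8 (value 17): max_ending_here = 44, max_so_far = 44
Position 9 (value 13): max_ending_here = 57, max_so_far = 57

Maximum subarray: [18, -7, 16, 17, 13]
Maximum sum: 57

The maximum subarray is [18, -7, 16, 17, 13] with sum 57. This subarray runs from index 5 to index 9.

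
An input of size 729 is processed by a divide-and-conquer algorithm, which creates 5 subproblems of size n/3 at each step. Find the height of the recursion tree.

For divide and conquer with division factor 3:

Problem sizes at each level:
Level 0: 729
Level 1: 243
Level 2: 81
Level 3: 27
Level 4: 9
Level 5: 3
Level 6: 1

The root is level 0 and the size-1 base case is level 6 (the tree spans levels 0 through 6, i.e. 7 levels counting the root), so the depth is the number of divisions: log_3(729) = 6

The recursion tree depth is log_3(729) = 6. At each level, the problem size is divided by 3, so it takes 6 divisions to reduce to a base case of size 1. The algorithm makes 5 recursive calls at each level.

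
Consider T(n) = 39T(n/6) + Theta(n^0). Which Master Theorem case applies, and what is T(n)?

Master Theorem for T(n) = 39T(n/6) + O(n^0):

a = 39, b = 6, c = 0
log_b(a) = log_6(39) = 2.0447

Case 1: c = 0 < log_6(39) = 2.0447
T(n) = O(n^(log_6 39))

For T(n) = 39T(n/6) + O(n^0): log_6(39) = 2.0447. This is Case 1 of the Master Theorem (c < log_b(a), work dominated by leaves), giving O(n^(log_6 39)).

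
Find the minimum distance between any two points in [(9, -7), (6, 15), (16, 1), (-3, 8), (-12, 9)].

Computing all pairwise distances among 5 points:

d((9, -7), (6, 15)) = 22.2036
d((9, -7), (16, 1)) = 10.6301
d((9, -7), (-3, 8)) = 19.2094
d((9, -7), (-12, 9)) = 26.4008
d((6, 15), (16, 1)) = 17.2047
d((6, 15), (-3, 8)) = 11.4018
d((6, 15), (-12, 9)) = 18.9737
d((16, 1), (-3, 8)) = 20.2485
d((16, 1), (-12, 9)) = 29.1204
d((-3, 8), (-12, 9)) = 9.0554 <-- minimum

Closest pair: (-3, 8) and (-12, 9) with distance 9.0554

The closest pair is (-3, 8) and (-12, 9) with Euclidean distance 9.0554. For 5 points, brute-force pairwise comparison is shown above. For large n, the divide-and-conquer algorithm (sort by x, recurse on halves, check the dividing strip) achieves O(n log n).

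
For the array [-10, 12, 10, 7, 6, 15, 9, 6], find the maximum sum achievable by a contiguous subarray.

Using Kadane's algorithm on [-10, 12, 10, 7, 6, 15, 9, 6]:

Scanning through the array:
Position 1 (value 12): max_ending_here = 12, max_so_far = 12
Position 2 (value 10): max_ending_here = 22, max_so_far = 22
Position 3 (value 7): max_ending_here = 29, max_so_far = 29
Position 4 (value 6): max_ending_here = 35, max_so_far = 35
Position 5 (value 15): max_ending_here = 50, max_so_far = 50
Position 6 (value 9): max_ending_here = 59, max_so_far = 59
Position 7 (value 6): max_ending_here = 65, max_so_far = 65

Maximum subarray: [12, 10, 7, 6, 15, 9, 6]
Maximum sum: 65

The maximum subarray is [12, 10, 7, 6, 15, 9, 6] with sum 65. This subarray runs from index 1 to index 7.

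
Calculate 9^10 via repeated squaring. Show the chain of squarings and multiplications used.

Computing 9^10 by squaring (build up from 9^1; each line after the first costs one multiplication):

9^1 = 9
9^2 = (9^1)^2 = 9^2 = 81
9^4 = (9^2)^2 = 81^2 = 6561
9^5 = 9 * 9^4 = 9 * 6561 = 59049
9^10 = (9^5)^2 = 59049^2 = 3486784401

Result: 3486784401
Multiplications needed: 4 (4 lines after 9^1)

9^10 = 3486784401. Using exponentiation by squaring, this requires 4 multiplications. The key idea: if the exponent is even, square the half-power; if odd, multiply by the base once.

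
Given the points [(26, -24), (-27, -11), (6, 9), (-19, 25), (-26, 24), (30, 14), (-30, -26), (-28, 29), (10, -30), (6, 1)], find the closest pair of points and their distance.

Computing all pairwise distances among 10 points:

d((26, -24), (-27, -11)) = 54.5711
d((26, -24), (6, 9)) = 38.5876
d((26, -24), (-19, 25)) = 66.5282
d((26, -24), (-26, 24)) = 70.7672
d((26, -24), (30, 14)) = 38.2099
d((26, -24), (-30, -26)) = 56.0357
d((26, -24), (-28, 29)) = 75.6637
d((26, -24), (10, -30)) = 17.088
d((26, -24), (6, 1)) = 32.0156
d((-27, -11), (6, 9)) = 38.5876
d((-27, -11), (-19, 25)) = 36.8782
d((-27, -11), (-26, 24)) = 35.0143
d((-27, -11), (30, 14)) = 62.2415
d((-27, -11), (-30, -26)) = 15.2971
d((-27, -11), (-28, 29)) = 40.0125
d((-27, -11), (10, -30)) = 41.5933
d((-27, -11), (6, 1)) = 35.1141
d((6, 9), (-19, 25)) = 29.6816
d((6, 9), (-26, 24)) = 35.3412
d((6, 9), (30, 14)) = 24.5153
d((6, 9), (-30, -26)) = 50.2096
d((6, 9), (-28, 29)) = 39.4462
d((6, 9), (10, -30)) = 39.2046
d((6, 9), (6, 1)) = 8.0
d((-19, 25), (-26, 24)) = 7.0711
d((-19, 25), (30, 14)) = 50.2195
d((-19, 25), (-30, -26)) = 52.1728
d((-19, 25), (-28, 29)) = 9.8489
d((-19, 25), (10, -30)) = 62.1772
d((-19, 25), (6, 1)) = 34.6554
d((-26, 24), (30, 14)) = 56.8859
d((-26, 24), (-30, -26)) = 50.1597
d((-26, 24), (-28, 29)) = 5.3852 <-- minimum
d((-26, 24), (10, -30)) = 64.8999
d((-26, 24), (6, 1)) = 39.4081
d((30, 14), (-30, -26)) = 72.111
d((30, 14), (-28, 29)) = 59.9083
d((30, 14), (10, -30)) = 48.3322
d((30, 14), (6, 1)) = 27.2947
d((-30, -26), (-28, 29)) = 55.0364
d((-30, -26), (10, -30)) = 40.1995
d((-30, -26), (6, 1)) = 45.0
d((-28, 29), (10, -30)) = 70.1783
d((-28, 29), (6, 1)) = 44.0454
d((10, -30), (6, 1)) = 31.257

Closest pair: (-26, 24) and (-28, 29) with distance 5.3852

The closest pair is (-26, 24) and (-28, 29) with Euclidean distance 5.3852. For 10 points, brute-force pairwise comparison is shown above. For large n, the divide-and-conquer algorithm (sort by x, recurse on halves, check the dividing strip) achieves O(n log n).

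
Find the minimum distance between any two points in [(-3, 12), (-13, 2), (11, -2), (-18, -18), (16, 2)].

Computing all pairwise distances among 5 points:

d((-3, 12), (-13, 2)) = 14.1421
d((-3, 12), (11, -2)) = 19.799
d((-3, 12), (-18, -18)) = 33.541
d((-3, 12), (16, 2)) = 21.4709
d((-13, 2), (11, -2)) = 24.3311
d((-13, 2), (-18, -18)) = 20.6155
d((-13, 2), (16, 2)) = 29.0
d((11, -2), (-18, -18)) = 33.121
d((11, -2), (16, 2)) = 6.4031 <-- minimum
d((-18, -18), (16, 2)) = 39.4462

Closest pair: (11, -2) and (16, 2) with distance 6.4031

The closest pair is (11, -2) and (16, 2) with Euclidean distance 6.4031. For 5 points, brute-force pairwise comparison is shown above. For large n, the divide-and-conquer algorithm (sort by x, recurse on halves, check the dividing strip) achieves O(n log n).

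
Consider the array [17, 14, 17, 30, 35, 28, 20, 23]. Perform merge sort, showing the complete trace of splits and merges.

Merge sort trace:

Split: [17, 14, 17, 30, 35, 28, 20, 23] -> [17, 14, 17, 30] and [35, 28, 20, 23]
  Split: [17, 14, 17, 30] -> [17, 14] and [17, 30]
    Split: [17, 14] -> [17] and [14]
    Merge: [17] + [14] -> [14, 17]
    Split: [17, 30] -> [17] and [30]
    Merge: [17] + [30] -> [17, 30]
  Merge: [14, 17] + [17, 30] -> [14, 17, 17, 30]
  Split: [35, 28, 20, 23] -> [35, 28] and [20, 23]
    Split: [35, 28] -> [35] and [28]
    Merge: [35] + [28] -> [28, 35]
    Split: [20, 23] -> [20] and [23]
    Merge: [20] + [23] -> [20, 23]
  Merge: [28, 35] + [20, 23] -> [20, 23, 28, 35]
Merge: [14, 17, 17, 30] + [20, 23, 28, 35] -> [14, 17, 17, 20, 23, 28, 30, 35]

Final sorted array: [14, 17, 17, 20, 23, 28, 30, 35]

The merge sort proceeds by recursively splitting the array and merging sorted halves.
After all merges, the sorted array is [14, 17, 17, 20, 23, 28, 30, 35].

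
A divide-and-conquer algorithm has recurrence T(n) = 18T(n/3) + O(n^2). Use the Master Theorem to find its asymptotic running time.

Master Theorem for T(n) = 18T(n/3) + O(n^2):

a = 18, b = 3, c = 2
log_b(a) = log_3(18) = 2.6309

Case 1: c = 2 < log_3(18) = 2.6309
T(n) = O(n^(log_3 18))

For T(n) = 18T(n/3) + O(n^2): log_3(18) = 2.6309. This is Case 1 of the Master Theorem (c < log_b(a), work dominated by leaves), giving O(n^(log_3 18)).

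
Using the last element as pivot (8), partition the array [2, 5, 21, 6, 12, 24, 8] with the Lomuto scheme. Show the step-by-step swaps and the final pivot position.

Lomuto partition with pivot = 8:

Initial array: [2, 5, 21, 6, 12, 24, 8]

arr[0]=2 <= 8: swap with position 0, array becomes [2, 5, 21, 6, 12, 24, 8]
arr[1]=5 <= 8: swap with position 1, array becomes [2, 5, 21, 6, 12, 24, 8]
arr[2]=21 > 8: no swap
arr[3]=6 <= 8: swap with position 2, array becomes [2, 5, 6, 21, 12, 24, 8]
arr[4]=12 > 8: no swap
arr[5]=24 > 8: no swap

Place pivot at position 3: [2, 5, 6, 8, 12, 24, 21]
Pivot position: 3

After partitioning with pivot 8, the array becomes [2, 5, 6, 8, 12, 24, 21]. The pivot is placed at index 3. All elements to the left of the pivot are <= 8, and all elements to the right are > 8.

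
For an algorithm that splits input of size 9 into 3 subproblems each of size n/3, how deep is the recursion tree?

For divide and conquer with division factor 3:

Problem sizes at each level:
Level 0: 9
Level 1: 3
Level 2: 1

The root is level 0 and the size-1 base case is level 2 (the tree spans levels 0 through 2, i.e. 3 levels counting the root), so the depth is the number of divisions: log_3(9) = 2

The recursion tree depth is log_3(9) = 2. At each level, the problem size is divided by 3, so it takes 2 divisions to reduce to a base case of size 1. The algorithm makes 3 recursive calls at each level.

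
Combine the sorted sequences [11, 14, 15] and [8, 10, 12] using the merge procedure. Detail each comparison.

Merging process:

Compare 11 vs 8: take 8 from right. Merged: [8]
Compare 11 vs 10: take 10 from right. Merged: [8, 10]
Compare 11 vs 12: take 11 from left. Merged: [8, 10, 11]
Compare 14 vs 12: take 12 from right. Merged: [8, 10, 11, 12]
Append remaining from left: [14, 15]. Merged: [8, 10, 11, 12, 14, 15]

Final merged array: [8, 10, 11, 12, 14, 15]
Total comparisons: 4

The merged array is [8, 10, 11, 12, 14, 15], requiring 4 comparisons. The merge step runs in O(n) time where n is the total number of elements.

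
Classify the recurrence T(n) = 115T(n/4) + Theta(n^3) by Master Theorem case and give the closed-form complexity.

Master Theorem for T(n) = 115T(n/4) + O(n^3):

a = 115, b = 4, c = 3
log_b(a) = log_4(115) = 3.4227

Case 1: c = 3 < log_4(115) = 3.4227
T(n) = O(n^(log_4 115))

For T(n) = 115T(n/4) + O(n^3): log_4(115) = 3.4227. This is Case 1 of the Master Theorem (c < log_b(a), work dominated by leaves), giving O(n^(log_4 115)).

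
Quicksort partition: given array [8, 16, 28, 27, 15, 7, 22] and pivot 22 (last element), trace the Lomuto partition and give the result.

Lomuto partition with pivot = 22:

Initial array: [8, 16, 28, 27, 15, 7, 22]

arr[0]=8 <= 22: swap with position 0, array becomes [8, 16, 28, 27, 15, 7, 22]
arr[1]=16 <= 22: swap with position 1, array becomes [8, 16, 28, 27, 15, 7, 22]
arr[2]=28 > 22: no swap
arr[3]=27 > 22: no swap
arr[4]=15 <= 22: swap with position 2, array becomes [8, 16, 15, 27, 28, 7, 22]
arr[5]=7 <= 22: swap with position 3, array becomes [8, 16, 15, 7, 28, 27, 22]

Place pivot at position 4: [8, 16, 15, 7, 22, 27, 28]
Pivot position: 4

After partitioning with pivot 22, the array becomes [8, 16, 15, 7, 22, 27, 28]. The pivot is placed at index 4. All elements to the left of the pivot are <= 22, and all elements to the right are > 22.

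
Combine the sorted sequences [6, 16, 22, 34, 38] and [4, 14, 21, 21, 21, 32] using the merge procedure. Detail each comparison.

Merging process:

Compare 6 vs 4: take 4 from right. Merged: [4]
Compare 6 vs 14: take 6 from left. Merged: [4, 6]
Compare 16 vs 14: take 14 from right. Merged: [4, 6, 14]
Compare 16 vs 21: take 16 from left. Merged: [4, 6, 14, 16]
Compare 22 vs 21: take 21 from right. Merged: [4, 6, 14, 16, 21]
Compare 22 vs 21: take 21 from right. Merged: [4, 6, 14, 16, 21, 21]
Compare 22 vs 21: take 21 from right. Merged: [4, 6, 14, 16, 21, 21, 21]
Compare 22 vs 32: take 22 from left. Merged: [4, 6, 14, 16, 21, 21, 21, 22]
Compare 34 vs 32: take 32 from right. Merged: [4, 6, 14, 16, 21, 21, 21, 22, 32]
Append remaining from left: [34, 38]. Merged: [4, 6, 14, 16, 21, 21, 21, 22, 32, 34, 38]

Final merged array: [4, 6, 14, 16, 21, 21, 21, 22, 32, 34, 38]
Total comparisons: 9

The merged array is [4, 6, 14, 16, 21, 21, 21, 22, 32, 34, 38], requiring 9 comparisons. The merge step runs in O(n) time where n is the total number of elements.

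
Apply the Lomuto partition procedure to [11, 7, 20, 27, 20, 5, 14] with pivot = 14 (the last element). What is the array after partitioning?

Lomuto partition with pivot = 14:

Initial array: [11, 7, 20, 27, 20, 5, 14]

arr[0]=11 <= 14: swap with position 0, array becomes [11, 7, 20, 27, 20, 5, 14]
arr[1]=7 <= 14: swap with position 1, array becomes [11, 7, 20, 27, 20, 5, 14]
arr[2]=20 > 14: no swap
arr[3]=27 > 14: no swap
arr[4]=20 > 14: no swap
arr[5]=5 <= 14: swap with position 2, array becomes [11, 7, 5, 27, 20, 20, 14]

Place pivot at position 3: [11, 7, 5, 14, 20, 20, 27]
Pivot position: 3

After partitioning with pivot 14, the array becomes [11, 7, 5, 14, 20, 20, 27]. The pivot is placed at index 3. All elements to the left of the pivot are <= 14, and all elements to the right are > 14.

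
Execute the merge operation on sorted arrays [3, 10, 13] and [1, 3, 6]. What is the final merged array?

Merging process:

Compare 3 vs 1: take 1 from right. Merged: [1]
Compare 3 vs 3: take 3 from left. Merged: [1, 3]
Compare 10 vs 3: take 3 from right. Merged: [1, 3, 3]
Compare 10 vs 6: take 6 from right. Merged: [1, 3, 3, 6]
Append remaining from left: [10, 13]. Merged: [1, 3, 3, 6, 10, 13]

Final merged array: [1, 3, 3, 6, 10, 13]
Total comparisons: 4

The merged array is [1, 3, 3, 6, 10, 13], requiring 4 comparisons. The merge step runs in O(n) time where n is the total number of elements.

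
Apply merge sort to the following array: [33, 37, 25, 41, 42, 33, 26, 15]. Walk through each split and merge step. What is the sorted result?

Merge sort trace:

Split: [33, 37, 25, 41, 42, 33, 26, 15] -> [33, 37, 25, 41] and [42, 33, 26, 15]
  Split: [33, 37, 25, 41] -> [33, 37] and [25, 41]
    Split: [33, 37] -> [33] and [37]
    Merge: [33] + [37] -> [33, 37]
    Split: [25, 41] -> [25] and [41]
    Merge: [25] + [41] -> [25, 41]
  Merge: [33, 37] + [25, 41] -> [25, 33, 37, 41]
  Split: [42, 33, 26, 15] -> [42, 33] and [26, 15]
    Split: [42, 33] -> [42] and [33]
    Merge: [42] + [33] -> [33, 42]
    Split: [26, 15] -> [26] and [15]
    Merge: [26] + [15] -> [15, 26]
  Merge: [33, 42] + [15, 26] -> [15, 26, 33, 42]
Merge: [25, 33, 37, 41] + [15, 26, 33, 42] -> [15, 25, 26, 33, 33, 37, 41, 42]

Final sorted array: [15, 25, 26, 33, 33, 37, 41, 42]

The merge sort proceeds by recursively splitting the array and merging sorted halves.
After all merges, the sorted array is [15, 25, 26, 33, 33, 37, 41, 42].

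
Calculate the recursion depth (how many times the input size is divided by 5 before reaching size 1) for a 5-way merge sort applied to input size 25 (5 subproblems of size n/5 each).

For divide and conquer with division factor 5:

Problem sizes at each level:
Level 0: 25
Level 1: 5
Level 2: 1

The root is level 0 and the size-1 base case is level 2 (the tree spans levels 0 through 2, i.e. 3 levels counting the root), so the depth is the number of divisions: log_5(25) = 2

The recursion tree depth is log_5(25) = 2. At each level, the problem size is divided by 5, so it takes 2 divisions to reduce to a base case of size 1. The algorithm makes 5 recursive calls at each level.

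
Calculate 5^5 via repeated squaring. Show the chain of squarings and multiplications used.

Computing 5^5 by squaring (build up from 5^1; each line after the first costs one multiplication):

5^1 = 5
5^2 = (5^1)^2 = 5^2 = 25
5^4 = (5^2)^2 = 25^2 = 625
5^5 = 5 * 5^4 = 5 * 625 = 3125

Result: 3125
Multiplications needed: 3 (3 lines after 5^1)

5^5 = 3125. Using exponentiation by squaring, this requires 3 multiplications. The key idea: if the exponent is even, square the half-power; if odd, multiply by the base once.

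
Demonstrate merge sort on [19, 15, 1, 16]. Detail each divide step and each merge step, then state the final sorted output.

Merge sort trace:

Split: [19, 15, 1, 16] -> [19, 15] and [1, 16]
  Split: [19, 15] -> [19] and [15]
  Merge: [19] + [15] -> [15, 19]
  Split: [1, 16] -> [1] and [16]
  Merge: [1] + [16] -> [1, 16]
Merge: [15, 19] + [1, 16] -> [1, 15, 16, 19]

Final sorted array: [1, 15, 16, 19]

The merge sort proceeds by recursively splitting the array and merging sorted halves.
After all merges, the sorted array is [1, 15, 16, 19].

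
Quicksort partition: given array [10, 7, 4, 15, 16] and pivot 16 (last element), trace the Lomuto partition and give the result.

Lomuto partition with pivot = 16:

Initial array: [10, 7, 4, 15, 16]

arr[0]=10 <= 16: swap with position 0, array becomes [10, 7, 4, 15, 16]
arr[1]=7 <= 16: swap with position 1, array becomes [10, 7, 4, 15, 16]
arr[2]=4 <= 16: swap with position 2, array becomes [10, 7, 4, 15, 16]
arr[3]=15 <= 16: swap with position 3, array becomes [10, 7, 4, 15, 16]

Place pivot at position 4: [10, 7, 4, 15, 16]
Pivot position: 4

After partitioning with pivot 16, the array becomes [10, 7, 4, 15, 16]. The pivot is placed at index 4. All elements to the left of the pivot are <= 16, and all elements to the right are > 16.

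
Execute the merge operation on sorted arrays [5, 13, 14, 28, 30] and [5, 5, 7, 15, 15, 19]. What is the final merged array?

Merging process:

Compare 5 vs 5: take 5 from left. Merged: [5]
Compare 13 vs 5: take 5 from right. Merged: [5, 5]
Compare 13 vs 5: take 5 from right. Merged: [5, 5, 5]
Compare 13 vs 7: take 7 from right. Merged: [5, 5, 5, 7]
Compare 13 vs 15: take 13 from left. Merged: [5, 5, 5, 7, 13]
Compare 14 vs 15: take 14 from left. Merged: [5, 5, 5, 7, 13, 14]
Compare 28 vs 15: take 15 from right. Merged: [5, 5, 5, 7, 13, 14, 15]
Compare 28 vs 15: take 15 from right. Merged: [5, 5, 5, 7, 13, 14, 15, 15]
Compare 28 vs 19: take 19 from right. Merged: [5, 5, 5, 7, 13, 14, 15, 15, 19]
Append remaining from left: [28, 30]. Merged: [5, 5, 5, 7, 13, 14, 15, 15, 19, 28, 30]

Final merged array: [5, 5, 5, 7, 13, 14, 15, 15, 19, 28, 30]
Total comparisons: 9

The merged array is [5, 5, 5, 7, 13, 14, 15, 15, 19, 28, 30], requiring 9 comparisons. The merge step runs in O(n) time where n is the total number of elements.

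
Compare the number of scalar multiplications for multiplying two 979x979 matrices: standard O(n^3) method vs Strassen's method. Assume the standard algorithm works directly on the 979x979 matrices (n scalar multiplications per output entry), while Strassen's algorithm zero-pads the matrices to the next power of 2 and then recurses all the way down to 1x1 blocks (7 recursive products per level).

Matrix multiplication for 979x979 matrices:

Strassen's algorithm requires power-of-2 dimensions. Pad 979x979 to 1024x1024 (next power of 2).

Standard algorithm: 979^3 = 938313739 multiplications
Strassen's algorithm: 7^(log2(1024)) = 7^10 = 282475249 multiplications
Savings: 938313739 - 282475249 = 655838490 multiplications

Standard: 938313739 multiplications (979^3). Strassen: 282475249 multiplications (7^10, after padding to 1024x1024). Strassen reduces 8 recursive multiplications to 7 at each level.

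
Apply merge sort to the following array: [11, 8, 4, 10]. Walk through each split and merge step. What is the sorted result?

Merge sort trace:

Split: [11, 8, 4, 10] -> [11, 8] and [4, 10]
  Split: [11, 8] -> [11] and [8]
  Merge: [11] + [8] -> [8, 11]
  Split: [4, 10] -> [4] and [10]
  Merge: [4] + [10] -> [4, 10]
Merge: [8, 11] + [4, 10] -> [4, 8, 10, 11]

Final sorted array: [4, 8, 10, 11]

The merge sort proceeds by recursively splitting the array and merging sorted halves.
After all merges, the sorted array is [4, 8, 10, 11].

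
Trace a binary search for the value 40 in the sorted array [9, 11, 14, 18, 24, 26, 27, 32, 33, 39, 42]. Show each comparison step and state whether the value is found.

Binary search for 40 in [9, 11, 14, 18, 24, 26, 27, 32, 33, 39, 42]:

lo=0, hi=10, mid=5, arr[mid]=26 -> 26 < 40, search right half
lo=6, hi=10, mid=8, arr[mid]=33 -> 33 < 40, search right half
lo=9, hi=10, mid=9, arr[mid]=39 -> 39 < 40, search right half
lo=10, hi=10, mid=10, arr[mid]=42 -> 42 > 40, search left half
lo=10 > hi=9, target 40 not found

Binary search determines that 40 is not in the array after 4 comparisons. The search space was exhausted without finding the target.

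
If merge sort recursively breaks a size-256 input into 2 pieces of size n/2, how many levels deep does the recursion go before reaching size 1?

For divide and conquer with division factor 2:

Problem sizes at each level:
Level 0: 256
Level 1: 128
Level 2: 64
Level 3: 32
Level 4: 16
Level 5: 8
Level 6: 4
Level 7: 2
Level 8: 1

The root is level 0 and the size-1 base case is level 8 (the tree spans levels 0 through 8, i.e. 9 levels counting the root), so the depth is the number of divisions: log_2(256) = 8

The recursion tree depth is log_2(256) = 8. At each level, the problem size is divided by 2, so it takes 8 divisions to reduce to a base case of size 1. The algorithm makes 2 recursive calls at each level.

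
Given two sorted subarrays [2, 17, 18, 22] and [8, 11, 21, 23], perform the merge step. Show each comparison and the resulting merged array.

Merging process:

Compare 2 vs 8: take 2 from left. Merged: [2]
Compare 17 vs 8: take 8 from right. Merged: [2, 8]
Compare 17 vs 11: take 11 from right. Merged: [2, 8, 11]
Compare 17 vs 21: take 17 from left. Merged: [2, 8, 11, 17]
Compare 18 vs 21: take 18 from left. Merged: [2, 8, 11, 17, 18]
Compare 22 vs 21: take 21 from right. Merged: [2, 8, 11, 17, 18, 21]
Compare 22 vs 23: take 22 from left. Merged: [2, 8, 11, 17, 18, 21, 22]
Append remaining from right: [23]. Merged: [2, 8, 11, 17, 18, 21, 22, 23]

Final merged array: [2, 8, 11, 17, 18, 21, 22, 23]
Total comparisons: 7

The merged array is [2, 8, 11, 17, 18, 21, 22, 23], requiring 7 comparisons. The merge step runs in O(n) time where n is the total number of elements.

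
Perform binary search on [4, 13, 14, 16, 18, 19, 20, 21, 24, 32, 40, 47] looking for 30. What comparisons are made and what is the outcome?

Binary search for 30 in [4, 13, 14, 16, 18, 19, 20, 21, 24, 32, 40, 47]:

lo=0, hi=11, mid=5, arr[mid]=19 -> 19 < 30, search right half
lo=6, hi=11, mid=8, arr[mid]=24 -> 24 < 30, search right half
lo=9, hi=11, mid=10, arr[mid]=40 -> 40 > 30, search left half
lo=9, hi=9, mid=9, arr[mid]=32 -> 32 > 30, search left half
lo=9 > hi=8, target 30 not found

Binary search determines that 30 is not in the array after 4 comparisons. The search space was exhausted without finding the target.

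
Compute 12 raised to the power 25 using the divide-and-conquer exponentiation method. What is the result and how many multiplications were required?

Computing 12^25 by squaring (build up from 12^1; each line after the first costs one multiplication):

12^1 = 12
12^2 = (12^1)^2 = 12^2 = 144
12^3 = 12 * 12^2 = 12 * 144 = 1728
12^6 = (12^3)^2 = 1728^2 = 2985984
12^12 = (12^6)^2 = 2985984^2 = 8916100448256
12^24 = (12^12)^2 = 8916100448256^2 = 79496847203390844133441536
12^25 = 12 * 12^24 = 12 * 79496847203390844133441536 = 953962166440690129601298432

Result: 953962166440690129601298432
Multiplications needed: 6 (6 lines after 12^1)

12^25 = 953962166440690129601298432. Using exponentiation by squaring, this requires 6 multiplications. The key idea: if the exponent is even, square the half-power; if odd, multiply by the base once.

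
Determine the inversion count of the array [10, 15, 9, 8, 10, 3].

Finding inversions in [10, 15, 9, 8, 10, 3]:

(0, 2): arr[0]=10 > arr[2]=9
(0, 3): arr[0]=10 > arr[3]=8
(0, 5): arr[0]=10 > arr[5]=3
(1, 2): arr[1]=15 > arr[2]=9
(1, 3): arr[1]=15 > arr[3]=8
(1, 4): arr[1]=15 > arr[4]=10
(1, 5): arr[1]=15 > arr[5]=3
(2, 3): arr[2]=9 > arr[3]=8
(2, 5): arr[2]=9 > arr[5]=3
(3, 5): arr[3]=8 > arr[5]=3
(4, 5): arr[4]=10 > arr[5]=3

Total inversions: 11

The array has 11 inversion(s): (0,2), (0,3), (0,5), (1,2), (1,3), (1,4), (1,5), (2,3), (2,5), (3,5), (4,5). Each pair (i,j) satisfies i < j and arr[i] > arr[j].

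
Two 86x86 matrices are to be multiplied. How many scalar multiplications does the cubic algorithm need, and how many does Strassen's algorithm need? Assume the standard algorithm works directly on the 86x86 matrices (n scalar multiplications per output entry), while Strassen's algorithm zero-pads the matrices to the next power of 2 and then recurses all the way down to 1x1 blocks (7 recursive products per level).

Matrix multiplication for 86x86 matrices:

Strassen's algorithm requires power-of-2 dimensions. Pad 86x86 to 128x128 (next power of 2).

Standard algorithm: 86^3 = 636056 multiplications
Strassen's algorithm: 7^(log2(128)) = 7^7 = 823543 multiplications
Difference: 636056 - 823543 = -187487 (Strassen uses MORE here due to padding overhead — for small or just-over-power-of-2 n, padding can outweigh the per-level savings)

Standard: 636056 multiplications (86^3). Strassen: 823543 multiplications (7^7, after padding to 128x128). Strassen reduces 8 recursive multiplications to 7 at each level.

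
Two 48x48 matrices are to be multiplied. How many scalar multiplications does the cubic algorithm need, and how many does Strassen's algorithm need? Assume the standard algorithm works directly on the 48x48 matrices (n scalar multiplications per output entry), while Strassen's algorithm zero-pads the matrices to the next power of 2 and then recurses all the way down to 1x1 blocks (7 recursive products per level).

Matrix multiplication for 48x48 matrices:

Strassen's algorithm requires power-of-2 dimensions. Pad 48x48 to 64x64 (next power of 2).

Standard algorithm: 48^3 = 110592 multiplications
Strassen's algorithm: 7^(log2(64)) = 7^6 = 117649 multiplications
Difference: 110592 - 117649 = -7057 (Strassen uses MORE here due to padding overhead — for small or just-over-power-of-2 n, padding can outweigh the per-level savings)

Standard: 110592 multiplications (48^3). Strassen: 117649 multiplications (7^6, after padding to 64x64). Strassen reduces 8 recursive multiplications to 7 at each level.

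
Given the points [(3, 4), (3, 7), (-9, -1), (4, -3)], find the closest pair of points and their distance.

Computing all pairwise distances among 4 points:

d((3, 4), (3, 7)) = 3.0 <-- minimum
d((3, 4), (-9, -1)) = 13.0
d((3, 4), (4, -3)) = 7.0711
d((3, 7), (-9, -1)) = 14.4222
d((3, 7), (4, -3)) = 10.0499
d((-9, -1), (4, -3)) = 13.1529

Closest pair: (3, 4) and (3, 7) with distance 3.0

The closest pair is (3, 4) and (3, 7) with Euclidean distance 3.0. For 4 points, brute-force pairwise comparison is shown above. For large n, the divide-and-conquer algorithm (sort by x, recurse on halves, check the dividing strip) achieves O(n log n).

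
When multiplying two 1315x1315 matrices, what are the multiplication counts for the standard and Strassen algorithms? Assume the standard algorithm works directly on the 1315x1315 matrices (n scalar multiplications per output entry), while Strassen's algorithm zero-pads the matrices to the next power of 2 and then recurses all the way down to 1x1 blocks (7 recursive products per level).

Matrix multiplication for 1315x1315 matrices:

Strassen's algorithm requires power-of-2 dimensions. Pad 1315x1315 to 2048x2048 (next power of 2).

Standard algorithm: 1315^3 = 2273930875 multiplications
Strassen's algorithm: 7^(log2(2048)) = 7^11 = 1977326743 multiplications
Savings: 2273930875 - 1977326743 = 296604132 multiplications

Standard: 2273930875 multiplications (1315^3). Strassen: 1977326743 multiplications (7^11, after padding to 2048x2048). Strassen reduces 8 recursive multiplications to 7 at each level.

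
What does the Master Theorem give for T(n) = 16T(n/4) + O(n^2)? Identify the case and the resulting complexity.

Master Theorem for T(n) = 16T(n/4) + O(n^2):

a = 16, b = 4, c = 2
log_b(a) = log_4(16) = 2.0000

Case 2: c = 2 = log_4(16) = 2.0000
T(n) = O(n^2 log n) = O(n^2 log n)

For T(n) = 16T(n/4) + O(n^2): log_4(16) = 2.0000. This is Case 2 of the Master Theorem (c = log_b(a), equal work at all levels), giving O(n^2 log n).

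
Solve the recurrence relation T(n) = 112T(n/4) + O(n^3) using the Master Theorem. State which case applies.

Master Theorem for T(n) = 112T(n/4) + O(n^3):

a = 112, b = 4, c = 3
log_b(a) = log_4(112) = 3.4037

Case 1: c = 3 < log_4(112) = 3.4037
T(n) = O(n^(log_4 112))

For T(n) = 112T(n/4) + O(n^3): log_4(112) = 3.4037. This is Case 1 of the Master Theorem (c < log_b(a), work dominated by leaves), giving O(n^(log_4 112)).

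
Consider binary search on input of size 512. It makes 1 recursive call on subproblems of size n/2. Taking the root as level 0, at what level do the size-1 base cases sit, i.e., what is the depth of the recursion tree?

For divide and conquer with division factor 2:

Problem sizes at each level:
Level 0: 512
Level 1: 256
Level 2: 128
Level 3: 64
Level 4: 32
Level 5: 16
Level 6: 8
Level 7: 4
Level 8: 2
Level 9: 1

The root is level 0 and the size-1 base case is level 9 (the tree spans levels 0 through 9, i.e. 10 levels counting the root), so the depth is the number of divisions: log_2(512) = 9

The recursion tree depth is log_2(512) = 9. At each level, the problem size is divided by 2, so it takes 9 divisions to reduce to a base case of size 1. The algorithm makes 1 recursive call at each level.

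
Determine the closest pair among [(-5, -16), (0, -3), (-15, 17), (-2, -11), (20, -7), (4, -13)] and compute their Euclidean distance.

Computing all pairwise distances among 6 points:

d((-5, -16), (0, -3)) = 13.9284
d((-5, -16), (-15, 17)) = 34.4819
d((-5, -16), (-2, -11)) = 5.831 <-- minimum
d((-5, -16), (20, -7)) = 26.5707
d((-5, -16), (4, -13)) = 9.4868
d((0, -3), (-15, 17)) = 25.0
d((0, -3), (-2, -11)) = 8.2462
d((0, -3), (20, -7)) = 20.3961
d((0, -3), (4, -13)) = 10.7703
d((-15, 17), (-2, -11)) = 30.8707
d((-15, 17), (20, -7)) = 42.4382
d((-15, 17), (4, -13)) = 35.5106
d((-2, -11), (20, -7)) = 22.3607
d((-2, -11), (4, -13)) = 6.3246
d((20, -7), (4, -13)) = 17.088

Closest pair: (-5, -16) and (-2, -11) with distance 5.831

The closest pair is (-5, -16) and (-2, -11) with Euclidean distance 5.831. For 6 points, brute-force pairwise comparison is shown above. For large n, the divide-and-conquer algorithm (sort by x, recurse on halves, check the dividing strip) achieves O(n log n).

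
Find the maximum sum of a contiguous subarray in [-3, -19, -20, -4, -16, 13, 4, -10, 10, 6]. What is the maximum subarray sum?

Using Kadane's algorithm on [-3, -19, -20, -4, -16, 13, 4, -10, 10, 6]:

Scanning through the array:
Position 1 (value -19): max_ending_here = -19, max_so_far = -3
Position 2 (value -20): max_ending_here = -20, max_so_far = -3
Position 3 (value -4): max_ending_here = -4, max_so_far = -3
Position 4 (value -16): max_ending_here = -16, max_so_far = -3
Position 5 (value 13): max_ending_here = 13, max_so_far = 13
Position 6 (value 4): max_ending_here = 17, max_so_far = 17
Position 7 (value -10): max_ending_here = 7, max_so_far = 17
Position 8 (value 10): max_ending_here = 17, max_so_far = 17
Position 9 (value 6): max_ending_here = 23, max_so_far = 23

Maximum subarray: [13, 4, -10, 10, 6]
Maximum sum: 23

The maximum subarray is [13, 4, -10, 10, 6] with sum 23. This subarray runs from index 5 to index 9.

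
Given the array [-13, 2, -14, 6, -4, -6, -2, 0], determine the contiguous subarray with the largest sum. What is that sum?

Using Kadane's algorithm on [-13, 2, -14, 6, -4, -6, -2, 0]:

Scanning through the array:
Position 1 (value 2): max_ending_here = 2, max_so_far = 2
Position 2 (value -14): max_ending_here = -12, max_so_far = 2
Position 3 (value 6): max_ending_here = 6, max_so_far = 6
Position 4 (value -4): max_ending_here = 2, max_so_far = 6
Position 5 (value -6): max_ending_here = -4, max_so_far = 6
Position 6 (value -2): max_ending_here = -2, max_so_far = 6
Position 7 (value 0): max_ending_here = 0, max_so_far = 6

Maximum subarray: [6]
Maximum sum: 6

The maximum subarray is [6] with sum 6. This subarray runs from index 3 to index 3.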